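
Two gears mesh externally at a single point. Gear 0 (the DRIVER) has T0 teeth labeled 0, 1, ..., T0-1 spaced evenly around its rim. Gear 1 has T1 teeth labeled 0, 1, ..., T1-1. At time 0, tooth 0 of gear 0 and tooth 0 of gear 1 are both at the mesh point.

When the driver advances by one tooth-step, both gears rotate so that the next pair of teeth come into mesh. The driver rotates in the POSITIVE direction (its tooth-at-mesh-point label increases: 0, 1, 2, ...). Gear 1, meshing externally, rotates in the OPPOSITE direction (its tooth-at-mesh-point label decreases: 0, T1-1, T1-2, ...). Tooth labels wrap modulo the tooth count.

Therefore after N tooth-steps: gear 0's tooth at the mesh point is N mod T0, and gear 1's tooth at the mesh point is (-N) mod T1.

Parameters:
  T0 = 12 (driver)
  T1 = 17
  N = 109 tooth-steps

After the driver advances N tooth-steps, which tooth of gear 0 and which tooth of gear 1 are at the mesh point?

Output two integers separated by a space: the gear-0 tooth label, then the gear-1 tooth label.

Gear 0 (driver, T0=12): tooth at mesh = N mod T0
  109 = 9 * 12 + 1, so 109 mod 12 = 1
  gear 0 tooth = 1
Gear 1 (driven, T1=17): tooth at mesh = (-N) mod T1
  109 = 6 * 17 + 7, so 109 mod 17 = 7
  (-109) mod 17 = (-7) mod 17 = 17 - 7 = 10
Mesh after 109 steps: gear-0 tooth 1 meets gear-1 tooth 10

Answer: 1 10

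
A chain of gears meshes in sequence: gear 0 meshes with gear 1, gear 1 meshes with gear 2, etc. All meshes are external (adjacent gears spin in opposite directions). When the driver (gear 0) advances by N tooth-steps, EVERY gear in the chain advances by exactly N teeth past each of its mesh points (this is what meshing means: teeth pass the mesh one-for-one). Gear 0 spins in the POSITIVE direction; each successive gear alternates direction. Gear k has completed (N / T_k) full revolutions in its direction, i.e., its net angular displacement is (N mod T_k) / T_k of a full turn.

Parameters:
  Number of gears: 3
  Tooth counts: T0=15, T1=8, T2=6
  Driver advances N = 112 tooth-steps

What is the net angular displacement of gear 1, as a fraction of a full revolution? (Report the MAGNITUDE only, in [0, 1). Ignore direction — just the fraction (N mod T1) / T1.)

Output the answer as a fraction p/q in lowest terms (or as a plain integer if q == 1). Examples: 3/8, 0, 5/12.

Answer: 0

Derivation:
Chain of 3 gears, tooth counts: [15, 8, 6]
  gear 0: T0=15, direction=positive, advance = 112 mod 15 = 7 teeth = 7/15 turn
  gear 1: T1=8, direction=negative, advance = 112 mod 8 = 0 teeth = 0/8 turn
  gear 2: T2=6, direction=positive, advance = 112 mod 6 = 4 teeth = 4/6 turn
Gear 1: 112 mod 8 = 0
Fraction = 0 / 8 = 0/1 (gcd(0,8)=8) = 0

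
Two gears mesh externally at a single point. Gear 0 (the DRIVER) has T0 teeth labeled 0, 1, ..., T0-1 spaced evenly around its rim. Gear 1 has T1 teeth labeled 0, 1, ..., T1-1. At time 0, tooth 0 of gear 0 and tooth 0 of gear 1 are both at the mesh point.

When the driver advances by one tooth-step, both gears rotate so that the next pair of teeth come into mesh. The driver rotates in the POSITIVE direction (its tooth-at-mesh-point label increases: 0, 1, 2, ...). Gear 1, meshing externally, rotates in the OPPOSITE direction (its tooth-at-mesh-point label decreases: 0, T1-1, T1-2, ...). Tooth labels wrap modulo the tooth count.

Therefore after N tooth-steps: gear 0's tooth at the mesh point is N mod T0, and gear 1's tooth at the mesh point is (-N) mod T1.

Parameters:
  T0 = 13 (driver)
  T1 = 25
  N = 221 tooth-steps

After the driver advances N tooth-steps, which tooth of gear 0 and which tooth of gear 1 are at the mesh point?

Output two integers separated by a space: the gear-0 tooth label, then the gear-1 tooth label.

Answer: 0 4

Derivation:
Gear 0 (driver, T0=13): tooth at mesh = N mod T0
  221 = 17 * 13 + 0, so 221 mod 13 = 0
  gear 0 tooth = 0
Gear 1 (driven, T1=25): tooth at mesh = (-N) mod T1
  221 = 8 * 25 + 21, so 221 mod 25 = 21
  (-221) mod 25 = (-21) mod 25 = 25 - 21 = 4
Mesh after 221 steps: gear-0 tooth 0 meets gear-1 tooth 4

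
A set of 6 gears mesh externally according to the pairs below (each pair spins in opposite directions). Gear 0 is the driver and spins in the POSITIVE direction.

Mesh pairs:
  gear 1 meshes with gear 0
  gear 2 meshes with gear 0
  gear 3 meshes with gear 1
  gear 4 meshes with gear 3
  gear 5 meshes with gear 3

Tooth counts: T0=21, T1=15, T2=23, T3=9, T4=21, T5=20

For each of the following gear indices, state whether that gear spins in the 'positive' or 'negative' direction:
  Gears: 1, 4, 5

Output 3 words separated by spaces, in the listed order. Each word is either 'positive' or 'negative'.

Answer: negative negative negative

Derivation:
Gear 0 (driver): positive (depth 0)
  gear 1: meshes with gear 0 -> depth 1 -> negative (opposite of gear 0)
  gear 2: meshes with gear 0 -> depth 1 -> negative (opposite of gear 0)
  gear 3: meshes with gear 1 -> depth 2 -> positive (opposite of gear 1)
  gear 4: meshes with gear 3 -> depth 3 -> negative (opposite of gear 3)
  gear 5: meshes with gear 3 -> depth 3 -> negative (opposite of gear 3)
Queried indices 1, 4, 5 -> negative, negative, negative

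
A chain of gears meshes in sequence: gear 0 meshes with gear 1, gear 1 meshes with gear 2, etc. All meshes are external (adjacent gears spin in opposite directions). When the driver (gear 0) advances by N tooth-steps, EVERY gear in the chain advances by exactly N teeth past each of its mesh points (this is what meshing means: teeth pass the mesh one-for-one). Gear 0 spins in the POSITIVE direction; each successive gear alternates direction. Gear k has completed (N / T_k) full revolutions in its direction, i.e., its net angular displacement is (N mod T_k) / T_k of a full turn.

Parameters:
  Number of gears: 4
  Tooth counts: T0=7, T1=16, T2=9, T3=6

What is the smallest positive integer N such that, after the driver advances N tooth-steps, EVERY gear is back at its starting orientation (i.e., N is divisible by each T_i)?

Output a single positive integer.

Gear k returns to start when N is a multiple of T_k.
All gears at start simultaneously when N is a common multiple of [7, 16, 9, 6]; the smallest such N is lcm(7, 16, 9, 6).
Start: lcm = T0 = 7
Fold in T1=16: gcd(7, 16) = 1; lcm(7, 16) = 7 * 16 / 1 = 112 / 1 = 112
Fold in T2=9: gcd(112, 9) = 1; lcm(112, 9) = 112 * 9 / 1 = 1008 / 1 = 1008
Fold in T3=6: gcd(1008, 6) = 6; lcm(1008, 6) = 1008 * 6 / 6 = 6048 / 6 = 1008
Full cycle length = 1008

Answer: 1008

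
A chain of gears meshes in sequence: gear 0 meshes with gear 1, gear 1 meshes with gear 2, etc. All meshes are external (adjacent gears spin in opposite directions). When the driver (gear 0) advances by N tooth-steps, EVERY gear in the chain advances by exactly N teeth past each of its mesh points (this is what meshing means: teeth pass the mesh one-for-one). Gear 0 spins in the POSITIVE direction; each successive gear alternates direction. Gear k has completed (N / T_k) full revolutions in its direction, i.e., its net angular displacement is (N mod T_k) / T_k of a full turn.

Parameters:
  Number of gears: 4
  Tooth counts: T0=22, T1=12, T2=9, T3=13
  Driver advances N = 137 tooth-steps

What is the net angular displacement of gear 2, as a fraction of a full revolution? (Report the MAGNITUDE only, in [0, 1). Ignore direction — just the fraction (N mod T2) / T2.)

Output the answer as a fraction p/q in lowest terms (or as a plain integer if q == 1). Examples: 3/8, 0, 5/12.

Chain of 4 gears, tooth counts: [22, 12, 9, 13]
  gear 0: T0=22, direction=positive, advance = 137 mod 22 = 5 teeth = 5/22 turn
  gear 1: T1=12, direction=negative, advance = 137 mod 12 = 5 teeth = 5/12 turn
  gear 2: T2=9, direction=positive, advance = 137 mod 9 = 2 teeth = 2/9 turn
  gear 3: T3=13, direction=negative, advance = 137 mod 13 = 7 teeth = 7/13 turn
Gear 2: 137 mod 9 = 2
Fraction = 2 / 9 = 2/9 (gcd(2,9)=1) = 2/9

Answer: 2/9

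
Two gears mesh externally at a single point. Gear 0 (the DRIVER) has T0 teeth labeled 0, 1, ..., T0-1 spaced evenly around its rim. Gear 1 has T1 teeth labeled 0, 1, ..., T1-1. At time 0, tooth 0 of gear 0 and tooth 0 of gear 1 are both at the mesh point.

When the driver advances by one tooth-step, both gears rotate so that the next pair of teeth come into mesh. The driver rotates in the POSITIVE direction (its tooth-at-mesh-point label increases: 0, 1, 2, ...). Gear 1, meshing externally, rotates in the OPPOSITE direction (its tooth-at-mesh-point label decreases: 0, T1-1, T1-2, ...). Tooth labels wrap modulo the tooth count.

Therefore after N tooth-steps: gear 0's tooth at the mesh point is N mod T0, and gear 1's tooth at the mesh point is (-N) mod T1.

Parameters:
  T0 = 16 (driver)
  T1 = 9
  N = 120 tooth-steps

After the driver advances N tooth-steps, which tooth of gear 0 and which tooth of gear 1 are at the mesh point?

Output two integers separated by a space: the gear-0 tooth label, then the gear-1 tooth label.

Answer: 8 6

Derivation:
Gear 0 (driver, T0=16): tooth at mesh = N mod T0
  120 = 7 * 16 + 8, so 120 mod 16 = 8
  gear 0 tooth = 8
Gear 1 (driven, T1=9): tooth at mesh = (-N) mod T1
  120 = 13 * 9 + 3, so 120 mod 9 = 3
  (-120) mod 9 = (-3) mod 9 = 9 - 3 = 6
Mesh after 120 steps: gear-0 tooth 8 meets gear-1 tooth 6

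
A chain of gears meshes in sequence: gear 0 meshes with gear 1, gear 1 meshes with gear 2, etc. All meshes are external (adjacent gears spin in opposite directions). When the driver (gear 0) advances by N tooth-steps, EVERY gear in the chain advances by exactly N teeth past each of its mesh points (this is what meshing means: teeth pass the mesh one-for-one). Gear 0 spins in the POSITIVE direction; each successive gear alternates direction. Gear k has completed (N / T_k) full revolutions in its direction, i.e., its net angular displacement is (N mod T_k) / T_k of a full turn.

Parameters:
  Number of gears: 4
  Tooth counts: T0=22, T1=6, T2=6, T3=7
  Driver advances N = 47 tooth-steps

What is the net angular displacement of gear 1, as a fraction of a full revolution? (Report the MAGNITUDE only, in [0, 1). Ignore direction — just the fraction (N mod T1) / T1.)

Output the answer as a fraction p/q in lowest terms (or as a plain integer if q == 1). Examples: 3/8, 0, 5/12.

Answer: 5/6

Derivation:
Chain of 4 gears, tooth counts: [22, 6, 6, 7]
  gear 0: T0=22, direction=positive, advance = 47 mod 22 = 3 teeth = 3/22 turn
  gear 1: T1=6, direction=negative, advance = 47 mod 6 = 5 teeth = 5/6 turn
  gear 2: T2=6, direction=positive, advance = 47 mod 6 = 5 teeth = 5/6 turn
  gear 3: T3=7, direction=negative, advance = 47 mod 7 = 5 teeth = 5/7 turn
Gear 1: 47 mod 6 = 5
Fraction = 5 / 6 = 5/6 (gcd(5,6)=1) = 5/6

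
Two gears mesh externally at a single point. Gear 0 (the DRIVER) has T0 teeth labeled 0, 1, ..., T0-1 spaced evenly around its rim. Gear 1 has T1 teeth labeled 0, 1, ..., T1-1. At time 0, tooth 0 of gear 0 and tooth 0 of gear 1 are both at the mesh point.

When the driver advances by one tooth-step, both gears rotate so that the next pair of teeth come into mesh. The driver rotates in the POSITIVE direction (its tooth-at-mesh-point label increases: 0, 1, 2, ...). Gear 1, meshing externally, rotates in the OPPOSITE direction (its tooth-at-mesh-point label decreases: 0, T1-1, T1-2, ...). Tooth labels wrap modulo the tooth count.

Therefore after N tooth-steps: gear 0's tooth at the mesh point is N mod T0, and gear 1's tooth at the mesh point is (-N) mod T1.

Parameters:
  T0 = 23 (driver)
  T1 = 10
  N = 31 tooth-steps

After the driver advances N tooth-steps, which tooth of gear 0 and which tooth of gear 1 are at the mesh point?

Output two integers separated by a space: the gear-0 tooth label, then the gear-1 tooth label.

Gear 0 (driver, T0=23): tooth at mesh = N mod T0
  31 = 1 * 23 + 8, so 31 mod 23 = 8
  gear 0 tooth = 8
Gear 1 (driven, T1=10): tooth at mesh = (-N) mod T1
  31 = 3 * 10 + 1, so 31 mod 10 = 1
  (-31) mod 10 = (-1) mod 10 = 10 - 1 = 9
Mesh after 31 steps: gear-0 tooth 8 meets gear-1 tooth 9

Answer: 8 9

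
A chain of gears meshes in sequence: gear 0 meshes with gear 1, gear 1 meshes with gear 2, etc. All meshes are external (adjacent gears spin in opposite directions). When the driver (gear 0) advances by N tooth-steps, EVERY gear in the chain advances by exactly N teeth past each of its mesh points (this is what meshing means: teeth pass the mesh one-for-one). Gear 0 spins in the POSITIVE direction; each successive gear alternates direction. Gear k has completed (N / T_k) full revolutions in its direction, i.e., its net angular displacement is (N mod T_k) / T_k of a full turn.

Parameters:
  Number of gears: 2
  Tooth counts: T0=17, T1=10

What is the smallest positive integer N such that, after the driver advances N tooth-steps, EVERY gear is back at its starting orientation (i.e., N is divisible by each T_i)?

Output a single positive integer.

Answer: 170

Derivation:
Gear k returns to start when N is a multiple of T_k.
All gears at start simultaneously when N is a common multiple of [17, 10]; the smallest such N is lcm(17, 10).
Start: lcm = T0 = 17
Fold in T1=10: gcd(17, 10) = 1; lcm(17, 10) = 17 * 10 / 1 = 170 / 1 = 170
Full cycle length = 170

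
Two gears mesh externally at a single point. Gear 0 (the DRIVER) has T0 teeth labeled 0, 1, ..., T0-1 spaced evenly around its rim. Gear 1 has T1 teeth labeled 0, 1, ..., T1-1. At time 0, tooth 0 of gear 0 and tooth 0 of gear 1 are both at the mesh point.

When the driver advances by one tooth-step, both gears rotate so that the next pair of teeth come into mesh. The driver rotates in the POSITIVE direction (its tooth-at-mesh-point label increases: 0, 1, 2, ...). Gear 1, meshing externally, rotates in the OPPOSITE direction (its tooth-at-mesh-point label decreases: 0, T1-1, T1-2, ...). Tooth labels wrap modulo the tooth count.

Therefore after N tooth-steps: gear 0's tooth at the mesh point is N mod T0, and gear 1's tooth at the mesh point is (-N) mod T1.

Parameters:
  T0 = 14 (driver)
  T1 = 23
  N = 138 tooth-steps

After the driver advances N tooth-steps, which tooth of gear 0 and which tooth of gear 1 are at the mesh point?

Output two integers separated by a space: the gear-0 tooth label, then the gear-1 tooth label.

Answer: 12 0

Derivation:
Gear 0 (driver, T0=14): tooth at mesh = N mod T0
  138 = 9 * 14 + 12, so 138 mod 14 = 12
  gear 0 tooth = 12
Gear 1 (driven, T1=23): tooth at mesh = (-N) mod T1
  138 = 6 * 23 + 0, so 138 mod 23 = 0
  (-138) mod 23 = 0
Mesh after 138 steps: gear-0 tooth 12 meets gear-1 tooth 0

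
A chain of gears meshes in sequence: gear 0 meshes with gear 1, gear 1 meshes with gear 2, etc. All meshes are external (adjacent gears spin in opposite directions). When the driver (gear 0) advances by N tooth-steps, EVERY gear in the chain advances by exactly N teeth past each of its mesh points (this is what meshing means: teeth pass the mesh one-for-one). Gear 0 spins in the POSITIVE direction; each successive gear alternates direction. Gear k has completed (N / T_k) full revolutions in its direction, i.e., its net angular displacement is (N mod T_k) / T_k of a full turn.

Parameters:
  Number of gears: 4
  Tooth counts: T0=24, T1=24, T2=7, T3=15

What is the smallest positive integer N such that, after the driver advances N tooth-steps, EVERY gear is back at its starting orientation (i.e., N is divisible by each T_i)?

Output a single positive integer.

Gear k returns to start when N is a multiple of T_k.
All gears at start simultaneously when N is a common multiple of [24, 24, 7, 15]; the smallest such N is lcm(24, 24, 7, 15).
Start: lcm = T0 = 24
Fold in T1=24: gcd(24, 24) = 24; lcm(24, 24) = 24 * 24 / 24 = 576 / 24 = 24
Fold in T2=7: gcd(24, 7) = 1; lcm(24, 7) = 24 * 7 / 1 = 168 / 1 = 168
Fold in T3=15: gcd(168, 15) = 3; lcm(168, 15) = 168 * 15 / 3 = 2520 / 3 = 840
Full cycle length = 840

Answer: 840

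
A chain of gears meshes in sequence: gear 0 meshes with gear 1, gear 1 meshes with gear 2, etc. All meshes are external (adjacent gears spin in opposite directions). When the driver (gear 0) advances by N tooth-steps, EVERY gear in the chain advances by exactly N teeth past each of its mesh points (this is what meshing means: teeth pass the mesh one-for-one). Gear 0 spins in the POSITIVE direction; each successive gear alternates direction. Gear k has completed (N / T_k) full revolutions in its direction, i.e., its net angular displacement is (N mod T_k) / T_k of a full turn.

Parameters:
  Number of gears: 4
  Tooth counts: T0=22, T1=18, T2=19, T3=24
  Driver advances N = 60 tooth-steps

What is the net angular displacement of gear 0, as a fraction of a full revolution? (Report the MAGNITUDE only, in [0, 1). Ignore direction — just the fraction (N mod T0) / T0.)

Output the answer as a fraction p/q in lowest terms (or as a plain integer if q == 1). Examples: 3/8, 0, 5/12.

Chain of 4 gears, tooth counts: [22, 18, 19, 24]
  gear 0: T0=22, direction=positive, advance = 60 mod 22 = 16 teeth = 16/22 turn
  gear 1: T1=18, direction=negative, advance = 60 mod 18 = 6 teeth = 6/18 turn
  gear 2: T2=19, direction=positive, advance = 60 mod 19 = 3 teeth = 3/19 turn
  gear 3: T3=24, direction=negative, advance = 60 mod 24 = 12 teeth = 12/24 turn
Gear 0: 60 mod 22 = 16
Fraction = 16 / 22 = 8/11 (gcd(16,22)=2) = 8/11

Answer: 8/11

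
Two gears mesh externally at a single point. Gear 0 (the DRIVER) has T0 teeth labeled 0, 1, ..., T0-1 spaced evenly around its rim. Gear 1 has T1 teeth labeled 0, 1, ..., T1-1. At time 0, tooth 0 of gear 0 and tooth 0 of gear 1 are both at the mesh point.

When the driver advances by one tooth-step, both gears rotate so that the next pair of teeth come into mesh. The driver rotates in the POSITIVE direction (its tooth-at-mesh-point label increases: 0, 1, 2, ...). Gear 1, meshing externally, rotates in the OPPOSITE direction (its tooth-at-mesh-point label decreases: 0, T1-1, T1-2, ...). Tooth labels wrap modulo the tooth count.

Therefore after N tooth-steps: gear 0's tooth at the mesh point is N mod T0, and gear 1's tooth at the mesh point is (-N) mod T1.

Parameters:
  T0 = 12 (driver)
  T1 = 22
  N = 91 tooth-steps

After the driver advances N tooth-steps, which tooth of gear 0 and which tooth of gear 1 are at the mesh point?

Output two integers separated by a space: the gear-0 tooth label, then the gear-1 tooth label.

Gear 0 (driver, T0=12): tooth at mesh = N mod T0
  91 = 7 * 12 + 7, so 91 mod 12 = 7
  gear 0 tooth = 7
Gear 1 (driven, T1=22): tooth at mesh = (-N) mod T1
  91 = 4 * 22 + 3, so 91 mod 22 = 3
  (-91) mod 22 = (-3) mod 22 = 22 - 3 = 19
Mesh after 91 steps: gear-0 tooth 7 meets gear-1 tooth 19

Answer: 7 19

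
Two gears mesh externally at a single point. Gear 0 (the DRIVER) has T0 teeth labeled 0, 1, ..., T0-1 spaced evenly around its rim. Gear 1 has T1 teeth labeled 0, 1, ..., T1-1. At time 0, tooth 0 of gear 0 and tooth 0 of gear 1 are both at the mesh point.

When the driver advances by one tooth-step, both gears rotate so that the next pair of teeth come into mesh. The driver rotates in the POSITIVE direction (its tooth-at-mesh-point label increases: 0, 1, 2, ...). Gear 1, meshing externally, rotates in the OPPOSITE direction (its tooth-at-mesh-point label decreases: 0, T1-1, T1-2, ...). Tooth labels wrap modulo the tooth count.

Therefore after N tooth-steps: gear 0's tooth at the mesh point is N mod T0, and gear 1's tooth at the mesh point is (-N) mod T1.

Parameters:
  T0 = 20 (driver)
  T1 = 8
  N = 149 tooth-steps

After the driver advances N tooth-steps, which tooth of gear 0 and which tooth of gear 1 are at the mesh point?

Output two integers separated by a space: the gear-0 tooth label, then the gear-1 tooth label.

Gear 0 (driver, T0=20): tooth at mesh = N mod T0
  149 = 7 * 20 + 9, so 149 mod 20 = 9
  gear 0 tooth = 9
Gear 1 (driven, T1=8): tooth at mesh = (-N) mod T1
  149 = 18 * 8 + 5, so 149 mod 8 = 5
  (-149) mod 8 = (-5) mod 8 = 8 - 5 = 3
Mesh after 149 steps: gear-0 tooth 9 meets gear-1 tooth 3

Answer: 9 3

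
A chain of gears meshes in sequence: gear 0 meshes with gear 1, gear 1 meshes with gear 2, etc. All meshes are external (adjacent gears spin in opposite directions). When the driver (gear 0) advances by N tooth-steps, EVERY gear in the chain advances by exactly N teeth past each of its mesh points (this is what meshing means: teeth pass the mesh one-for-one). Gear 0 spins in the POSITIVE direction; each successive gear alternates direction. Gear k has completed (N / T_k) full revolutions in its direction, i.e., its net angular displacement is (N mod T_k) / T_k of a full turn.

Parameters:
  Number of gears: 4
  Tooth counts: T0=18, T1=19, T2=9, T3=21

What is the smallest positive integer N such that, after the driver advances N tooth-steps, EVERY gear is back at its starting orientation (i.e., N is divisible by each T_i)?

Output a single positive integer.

Answer: 2394

Derivation:
Gear k returns to start when N is a multiple of T_k.
All gears at start simultaneously when N is a common multiple of [18, 19, 9, 21]; the smallest such N is lcm(18, 19, 9, 21).
Start: lcm = T0 = 18
Fold in T1=19: gcd(18, 19) = 1; lcm(18, 19) = 18 * 19 / 1 = 342 / 1 = 342
Fold in T2=9: gcd(342, 9) = 9; lcm(342, 9) = 342 * 9 / 9 = 3078 / 9 = 342
Fold in T3=21: gcd(342, 21) = 3; lcm(342, 21) = 342 * 21 / 3 = 7182 / 3 = 2394
Full cycle length = 2394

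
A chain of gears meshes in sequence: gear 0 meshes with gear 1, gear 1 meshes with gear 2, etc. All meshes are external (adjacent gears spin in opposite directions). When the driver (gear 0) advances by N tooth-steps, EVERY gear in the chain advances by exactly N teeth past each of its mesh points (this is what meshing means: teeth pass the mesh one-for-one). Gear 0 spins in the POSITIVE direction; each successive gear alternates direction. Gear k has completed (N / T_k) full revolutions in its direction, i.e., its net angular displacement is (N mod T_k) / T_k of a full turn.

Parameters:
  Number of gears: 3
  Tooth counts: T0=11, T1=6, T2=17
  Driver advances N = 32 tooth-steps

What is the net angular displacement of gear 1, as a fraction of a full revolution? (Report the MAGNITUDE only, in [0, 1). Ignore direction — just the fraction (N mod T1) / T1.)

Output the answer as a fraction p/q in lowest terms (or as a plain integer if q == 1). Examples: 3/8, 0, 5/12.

Chain of 3 gears, tooth counts: [11, 6, 17]
  gear 0: T0=11, direction=positive, advance = 32 mod 11 = 10 teeth = 10/11 turn
  gear 1: T1=6, direction=negative, advance = 32 mod 6 = 2 teeth = 2/6 turn
  gear 2: T2=17, direction=positive, advance = 32 mod 17 = 15 teeth = 15/17 turn
Gear 1: 32 mod 6 = 2
Fraction = 2 / 6 = 1/3 (gcd(2,6)=2) = 1/3

Answer: 1/3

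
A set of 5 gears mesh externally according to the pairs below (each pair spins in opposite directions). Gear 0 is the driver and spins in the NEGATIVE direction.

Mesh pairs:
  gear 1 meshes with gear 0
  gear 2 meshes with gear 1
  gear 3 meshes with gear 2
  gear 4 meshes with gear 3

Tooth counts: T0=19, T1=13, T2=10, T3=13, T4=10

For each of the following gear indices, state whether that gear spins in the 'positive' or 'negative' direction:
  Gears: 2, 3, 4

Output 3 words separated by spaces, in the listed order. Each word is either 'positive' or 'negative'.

Answer: negative positive negative

Derivation:
Gear 0 (driver): negative (depth 0)
  gear 1: meshes with gear 0 -> depth 1 -> positive (opposite of gear 0)
  gear 2: meshes with gear 1 -> depth 2 -> negative (opposite of gear 1)
  gear 3: meshes with gear 2 -> depth 3 -> positive (opposite of gear 2)
  gear 4: meshes with gear 3 -> depth 4 -> negative (opposite of gear 3)
Queried indices 2, 3, 4 -> negative, positive, negative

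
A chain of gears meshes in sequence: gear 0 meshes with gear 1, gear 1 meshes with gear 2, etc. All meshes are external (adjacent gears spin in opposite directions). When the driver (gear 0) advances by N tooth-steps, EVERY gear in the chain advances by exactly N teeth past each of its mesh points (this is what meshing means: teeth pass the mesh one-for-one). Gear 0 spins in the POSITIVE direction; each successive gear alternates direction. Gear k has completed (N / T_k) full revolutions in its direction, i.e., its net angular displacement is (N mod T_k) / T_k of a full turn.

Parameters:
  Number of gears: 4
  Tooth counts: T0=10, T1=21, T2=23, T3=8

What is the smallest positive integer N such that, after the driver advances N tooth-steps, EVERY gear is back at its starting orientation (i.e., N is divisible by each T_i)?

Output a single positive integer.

Answer: 19320

Derivation:
Gear k returns to start when N is a multiple of T_k.
All gears at start simultaneously when N is a common multiple of [10, 21, 23, 8]; the smallest such N is lcm(10, 21, 23, 8).
Start: lcm = T0 = 10
Fold in T1=21: gcd(10, 21) = 1; lcm(10, 21) = 10 * 21 / 1 = 210 / 1 = 210
Fold in T2=23: gcd(210, 23) = 1; lcm(210, 23) = 210 * 23 / 1 = 4830 / 1 = 4830
Fold in T3=8: gcd(4830, 8) = 2; lcm(4830, 8) = 4830 * 8 / 2 = 38640 / 2 = 19320
Full cycle length = 19320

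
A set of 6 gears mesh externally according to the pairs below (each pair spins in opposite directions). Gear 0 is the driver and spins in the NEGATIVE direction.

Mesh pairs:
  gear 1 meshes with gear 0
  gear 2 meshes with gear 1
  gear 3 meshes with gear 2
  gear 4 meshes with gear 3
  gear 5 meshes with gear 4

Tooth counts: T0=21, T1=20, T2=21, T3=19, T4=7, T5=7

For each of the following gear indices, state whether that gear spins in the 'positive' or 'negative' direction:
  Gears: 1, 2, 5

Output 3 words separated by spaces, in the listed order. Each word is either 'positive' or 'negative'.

Answer: positive negative positive

Derivation:
Gear 0 (driver): negative (depth 0)
  gear 1: meshes with gear 0 -> depth 1 -> positive (opposite of gear 0)
  gear 2: meshes with gear 1 -> depth 2 -> negative (opposite of gear 1)
  gear 3: meshes with gear 2 -> depth 3 -> positive (opposite of gear 2)
  gear 4: meshes with gear 3 -> depth 4 -> negative (opposite of gear 3)
  gear 5: meshes with gear 4 -> depth 5 -> positive (opposite of gear 4)
Queried indices 1, 2, 5 -> positive, negative, positive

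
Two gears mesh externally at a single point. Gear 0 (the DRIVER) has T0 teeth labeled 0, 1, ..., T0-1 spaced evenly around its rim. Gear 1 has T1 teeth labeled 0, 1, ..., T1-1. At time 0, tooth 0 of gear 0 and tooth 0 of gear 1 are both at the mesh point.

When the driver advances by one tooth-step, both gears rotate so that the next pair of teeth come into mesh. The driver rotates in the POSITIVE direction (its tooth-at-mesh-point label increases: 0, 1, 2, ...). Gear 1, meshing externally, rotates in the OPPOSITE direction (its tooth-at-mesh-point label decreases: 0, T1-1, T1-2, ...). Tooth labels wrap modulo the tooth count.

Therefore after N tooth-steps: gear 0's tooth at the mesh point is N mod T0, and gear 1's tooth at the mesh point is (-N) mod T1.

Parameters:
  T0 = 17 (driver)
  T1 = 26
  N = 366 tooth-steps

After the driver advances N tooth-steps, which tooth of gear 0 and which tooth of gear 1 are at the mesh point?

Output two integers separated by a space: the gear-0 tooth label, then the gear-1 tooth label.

Answer: 9 24

Derivation:
Gear 0 (driver, T0=17): tooth at mesh = N mod T0
  366 = 21 * 17 + 9, so 366 mod 17 = 9
  gear 0 tooth = 9
Gear 1 (driven, T1=26): tooth at mesh = (-N) mod T1
  366 = 14 * 26 + 2, so 366 mod 26 = 2
  (-366) mod 26 = (-2) mod 26 = 26 - 2 = 24
Mesh after 366 steps: gear-0 tooth 9 meets gear-1 tooth 24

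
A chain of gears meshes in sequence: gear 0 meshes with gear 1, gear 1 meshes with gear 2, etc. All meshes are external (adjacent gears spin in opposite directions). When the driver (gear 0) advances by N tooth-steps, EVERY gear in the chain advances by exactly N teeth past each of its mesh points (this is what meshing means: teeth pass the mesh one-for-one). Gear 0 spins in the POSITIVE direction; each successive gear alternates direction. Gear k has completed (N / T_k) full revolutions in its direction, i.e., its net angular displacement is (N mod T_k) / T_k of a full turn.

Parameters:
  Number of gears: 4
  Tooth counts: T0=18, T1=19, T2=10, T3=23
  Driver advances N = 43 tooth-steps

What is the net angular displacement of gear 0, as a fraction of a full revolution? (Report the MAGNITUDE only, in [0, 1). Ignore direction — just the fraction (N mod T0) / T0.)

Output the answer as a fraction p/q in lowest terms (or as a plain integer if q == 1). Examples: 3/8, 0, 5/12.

Answer: 7/18

Derivation:
Chain of 4 gears, tooth counts: [18, 19, 10, 23]
  gear 0: T0=18, direction=positive, advance = 43 mod 18 = 7 teeth = 7/18 turn
  gear 1: T1=19, direction=negative, advance = 43 mod 19 = 5 teeth = 5/19 turn
  gear 2: T2=10, direction=positive, advance = 43 mod 10 = 3 teeth = 3/10 turn
  gear 3: T3=23, direction=negative, advance = 43 mod 23 = 20 teeth = 20/23 turn
Gear 0: 43 mod 18 = 7
Fraction = 7 / 18 = 7/18 (gcd(7,18)=1) = 7/18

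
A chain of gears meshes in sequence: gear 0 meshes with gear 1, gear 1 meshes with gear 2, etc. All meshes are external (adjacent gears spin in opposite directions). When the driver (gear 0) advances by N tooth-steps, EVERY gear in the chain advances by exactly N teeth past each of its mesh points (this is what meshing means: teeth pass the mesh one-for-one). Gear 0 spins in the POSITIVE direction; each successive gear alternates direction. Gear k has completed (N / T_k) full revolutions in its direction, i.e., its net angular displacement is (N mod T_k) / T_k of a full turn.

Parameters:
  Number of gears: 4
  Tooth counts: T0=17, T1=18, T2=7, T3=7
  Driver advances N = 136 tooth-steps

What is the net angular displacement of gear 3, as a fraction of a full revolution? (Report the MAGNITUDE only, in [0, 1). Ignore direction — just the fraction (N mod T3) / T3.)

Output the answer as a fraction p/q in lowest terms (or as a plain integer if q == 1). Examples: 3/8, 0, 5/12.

Answer: 3/7

Derivation:
Chain of 4 gears, tooth counts: [17, 18, 7, 7]
  gear 0: T0=17, direction=positive, advance = 136 mod 17 = 0 teeth = 0/17 turn
  gear 1: T1=18, direction=negative, advance = 136 mod 18 = 10 teeth = 10/18 turn
  gear 2: T2=7, direction=positive, advance = 136 mod 7 = 3 teeth = 3/7 turn
  gear 3: T3=7, direction=negative, advance = 136 mod 7 = 3 teeth = 3/7 turn
Gear 3: 136 mod 7 = 3
Fraction = 3 / 7 = 3/7 (gcd(3,7)=1) = 3/7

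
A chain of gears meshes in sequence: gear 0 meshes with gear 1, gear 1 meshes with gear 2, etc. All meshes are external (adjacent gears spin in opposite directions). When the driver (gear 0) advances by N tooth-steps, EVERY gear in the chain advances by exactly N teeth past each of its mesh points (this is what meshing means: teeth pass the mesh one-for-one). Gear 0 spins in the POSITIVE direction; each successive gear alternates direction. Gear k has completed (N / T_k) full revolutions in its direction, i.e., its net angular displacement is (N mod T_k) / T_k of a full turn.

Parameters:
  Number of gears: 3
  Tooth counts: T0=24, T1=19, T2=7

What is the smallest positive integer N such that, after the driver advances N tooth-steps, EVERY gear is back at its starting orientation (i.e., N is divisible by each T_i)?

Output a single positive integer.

Answer: 3192

Derivation:
Gear k returns to start when N is a multiple of T_k.
All gears at start simultaneously when N is a common multiple of [24, 19, 7]; the smallest such N is lcm(24, 19, 7).
Start: lcm = T0 = 24
Fold in T1=19: gcd(24, 19) = 1; lcm(24, 19) = 24 * 19 / 1 = 456 / 1 = 456
Fold in T2=7: gcd(456, 7) = 1; lcm(456, 7) = 456 * 7 / 1 = 3192 / 1 = 3192
Full cycle length = 3192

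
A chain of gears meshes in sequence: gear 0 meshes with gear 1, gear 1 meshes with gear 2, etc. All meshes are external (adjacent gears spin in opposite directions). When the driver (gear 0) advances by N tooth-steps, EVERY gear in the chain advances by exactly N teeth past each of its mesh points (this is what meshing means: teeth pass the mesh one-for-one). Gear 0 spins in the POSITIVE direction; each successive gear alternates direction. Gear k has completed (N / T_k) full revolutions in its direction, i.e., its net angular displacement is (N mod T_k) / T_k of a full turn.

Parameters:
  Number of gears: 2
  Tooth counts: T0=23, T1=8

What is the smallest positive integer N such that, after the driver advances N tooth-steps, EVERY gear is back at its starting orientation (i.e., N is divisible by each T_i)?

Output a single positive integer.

Gear k returns to start when N is a multiple of T_k.
All gears at start simultaneously when N is a common multiple of [23, 8]; the smallest such N is lcm(23, 8).
Start: lcm = T0 = 23
Fold in T1=8: gcd(23, 8) = 1; lcm(23, 8) = 23 * 8 / 1 = 184 / 1 = 184
Full cycle length = 184

Answer: 184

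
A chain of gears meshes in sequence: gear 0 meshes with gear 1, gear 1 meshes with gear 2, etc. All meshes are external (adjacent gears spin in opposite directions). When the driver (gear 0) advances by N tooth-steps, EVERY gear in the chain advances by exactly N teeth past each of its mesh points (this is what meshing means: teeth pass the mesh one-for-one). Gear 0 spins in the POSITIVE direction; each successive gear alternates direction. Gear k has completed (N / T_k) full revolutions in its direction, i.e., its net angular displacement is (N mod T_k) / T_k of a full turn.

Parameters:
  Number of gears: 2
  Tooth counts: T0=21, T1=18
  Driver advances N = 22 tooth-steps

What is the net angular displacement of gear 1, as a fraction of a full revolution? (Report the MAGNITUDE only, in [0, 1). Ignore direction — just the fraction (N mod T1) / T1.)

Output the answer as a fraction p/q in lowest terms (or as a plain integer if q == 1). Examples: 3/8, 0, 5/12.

Answer: 2/9

Derivation:
Chain of 2 gears, tooth counts: [21, 18]
  gear 0: T0=21, direction=positive, advance = 22 mod 21 = 1 teeth = 1/21 turn
  gear 1: T1=18, direction=negative, advance = 22 mod 18 = 4 teeth = 4/18 turn
Gear 1: 22 mod 18 = 4
Fraction = 4 / 18 = 2/9 (gcd(4,18)=2) = 2/9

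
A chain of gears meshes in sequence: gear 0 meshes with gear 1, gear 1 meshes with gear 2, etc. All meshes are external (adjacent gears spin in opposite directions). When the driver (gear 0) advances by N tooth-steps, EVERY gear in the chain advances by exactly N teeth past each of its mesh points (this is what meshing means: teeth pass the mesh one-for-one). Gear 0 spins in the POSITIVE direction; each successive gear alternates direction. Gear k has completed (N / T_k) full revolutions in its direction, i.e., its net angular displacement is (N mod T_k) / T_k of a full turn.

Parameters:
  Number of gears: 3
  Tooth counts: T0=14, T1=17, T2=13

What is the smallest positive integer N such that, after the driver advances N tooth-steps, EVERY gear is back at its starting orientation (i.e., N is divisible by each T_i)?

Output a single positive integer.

Gear k returns to start when N is a multiple of T_k.
All gears at start simultaneously when N is a common multiple of [14, 17, 13]; the smallest such N is lcm(14, 17, 13).
Start: lcm = T0 = 14
Fold in T1=17: gcd(14, 17) = 1; lcm(14, 17) = 14 * 17 / 1 = 238 / 1 = 238
Fold in T2=13: gcd(238, 13) = 1; lcm(238, 13) = 238 * 13 / 1 = 3094 / 1 = 3094
Full cycle length = 3094

Answer: 3094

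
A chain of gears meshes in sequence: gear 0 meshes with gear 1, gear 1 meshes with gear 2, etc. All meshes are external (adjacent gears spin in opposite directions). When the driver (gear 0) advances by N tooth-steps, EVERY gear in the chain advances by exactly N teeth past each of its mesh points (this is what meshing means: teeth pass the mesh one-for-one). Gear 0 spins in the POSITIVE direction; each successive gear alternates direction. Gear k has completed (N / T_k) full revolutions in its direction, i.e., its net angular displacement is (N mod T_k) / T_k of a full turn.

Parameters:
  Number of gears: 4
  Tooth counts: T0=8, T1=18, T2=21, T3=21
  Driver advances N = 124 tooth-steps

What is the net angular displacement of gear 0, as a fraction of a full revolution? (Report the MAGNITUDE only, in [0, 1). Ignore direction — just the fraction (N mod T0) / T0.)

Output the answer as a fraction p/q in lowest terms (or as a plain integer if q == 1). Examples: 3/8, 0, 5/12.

Answer: 1/2

Derivation:
Chain of 4 gears, tooth counts: [8, 18, 21, 21]
  gear 0: T0=8, direction=positive, advance = 124 mod 8 = 4 teeth = 4/8 turn
  gear 1: T1=18, direction=negative, advance = 124 mod 18 = 16 teeth = 16/18 turn
  gear 2: T2=21, direction=positive, advance = 124 mod 21 = 19 teeth = 19/21 turn
  gear 3: T3=21, direction=negative, advance = 124 mod 21 = 19 teeth = 19/21 turn
Gear 0: 124 mod 8 = 4
Fraction = 4 / 8 = 1/2 (gcd(4,8)=4) = 1/2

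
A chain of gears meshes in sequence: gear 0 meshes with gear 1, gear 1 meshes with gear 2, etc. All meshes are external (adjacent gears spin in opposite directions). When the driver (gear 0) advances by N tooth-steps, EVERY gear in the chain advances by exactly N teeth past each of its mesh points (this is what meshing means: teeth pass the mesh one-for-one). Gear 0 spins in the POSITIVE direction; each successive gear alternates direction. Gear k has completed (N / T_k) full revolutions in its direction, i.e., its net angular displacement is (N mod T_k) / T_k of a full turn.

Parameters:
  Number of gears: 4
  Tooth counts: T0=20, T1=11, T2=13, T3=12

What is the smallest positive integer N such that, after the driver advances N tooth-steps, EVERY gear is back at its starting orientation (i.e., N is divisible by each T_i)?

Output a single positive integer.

Gear k returns to start when N is a multiple of T_k.
All gears at start simultaneously when N is a common multiple of [20, 11, 13, 12]; the smallest such N is lcm(20, 11, 13, 12).
Start: lcm = T0 = 20
Fold in T1=11: gcd(20, 11) = 1; lcm(20, 11) = 20 * 11 / 1 = 220 / 1 = 220
Fold in T2=13: gcd(220, 13) = 1; lcm(220, 13) = 220 * 13 / 1 = 2860 / 1 = 2860
Fold in T3=12: gcd(2860, 12) = 4; lcm(2860, 12) = 2860 * 12 / 4 = 34320 / 4 = 8580
Full cycle length = 8580

Answer: 8580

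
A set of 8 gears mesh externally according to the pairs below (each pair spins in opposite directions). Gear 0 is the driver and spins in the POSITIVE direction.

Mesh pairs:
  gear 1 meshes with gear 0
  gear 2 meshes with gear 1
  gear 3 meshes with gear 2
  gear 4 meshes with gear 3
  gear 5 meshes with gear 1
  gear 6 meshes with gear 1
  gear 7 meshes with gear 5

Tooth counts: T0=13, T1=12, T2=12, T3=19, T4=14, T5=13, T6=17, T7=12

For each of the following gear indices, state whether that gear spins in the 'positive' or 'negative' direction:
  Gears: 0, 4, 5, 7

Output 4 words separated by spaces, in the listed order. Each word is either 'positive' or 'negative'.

Answer: positive positive positive negative

Derivation:
Gear 0 (driver): positive (depth 0)
  gear 1: meshes with gear 0 -> depth 1 -> negative (opposite of gear 0)
  gear 2: meshes with gear 1 -> depth 2 -> positive (opposite of gear 1)
  gear 3: meshes with gear 2 -> depth 3 -> negative (opposite of gear 2)
  gear 4: meshes with gear 3 -> depth 4 -> positive (opposite of gear 3)
  gear 5: meshes with gear 1 -> depth 2 -> positive (opposite of gear 1)
  gear 6: meshes with gear 1 -> depth 2 -> positive (opposite of gear 1)
  gear 7: meshes with gear 5 -> depth 3 -> negative (opposite of gear 5)
Queried indices 0, 4, 5, 7 -> positive, positive, positive, negative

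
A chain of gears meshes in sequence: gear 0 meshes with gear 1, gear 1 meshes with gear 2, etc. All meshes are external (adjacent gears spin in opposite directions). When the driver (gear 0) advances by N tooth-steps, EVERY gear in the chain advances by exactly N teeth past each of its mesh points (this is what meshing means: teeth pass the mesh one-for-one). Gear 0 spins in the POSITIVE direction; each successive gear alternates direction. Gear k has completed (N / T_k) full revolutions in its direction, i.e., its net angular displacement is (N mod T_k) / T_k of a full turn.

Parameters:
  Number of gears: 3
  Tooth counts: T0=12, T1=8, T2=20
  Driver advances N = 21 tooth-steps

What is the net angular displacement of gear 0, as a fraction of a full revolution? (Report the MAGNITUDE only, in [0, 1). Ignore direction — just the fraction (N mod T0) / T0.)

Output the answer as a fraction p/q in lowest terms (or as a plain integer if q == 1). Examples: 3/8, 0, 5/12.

Chain of 3 gears, tooth counts: [12, 8, 20]
  gear 0: T0=12, direction=positive, advance = 21 mod 12 = 9 teeth = 9/12 turn
  gear 1: T1=8, direction=negative, advance = 21 mod 8 = 5 teeth = 5/8 turn
  gear 2: T2=20, direction=positive, advance = 21 mod 20 = 1 teeth = 1/20 turn
Gear 0: 21 mod 12 = 9
Fraction = 9 / 12 = 3/4 (gcd(9,12)=3) = 3/4

Answer: 3/4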